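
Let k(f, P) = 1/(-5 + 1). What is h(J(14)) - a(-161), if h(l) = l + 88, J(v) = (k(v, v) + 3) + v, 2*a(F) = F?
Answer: 741/4 ≈ 185.25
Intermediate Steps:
k(f, P) = -1/4 (k(f, P) = 1/(-4) = -1/4)
a(F) = F/2
J(v) = 11/4 + v (J(v) = (-1/4 + 3) + v = 11/4 + v)
h(l) = 88 + l
h(J(14)) - a(-161) = (88 + (11/4 + 14)) - (-161)/2 = (88 + 67/4) - 1*(-161/2) = 419/4 + 161/2 = 741/4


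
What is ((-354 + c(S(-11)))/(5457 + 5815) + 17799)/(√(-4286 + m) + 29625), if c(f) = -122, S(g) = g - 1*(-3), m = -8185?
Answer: 495304947125/824408808176 - 50157463*I*√12471/2473226424528 ≈ 0.6008 - 0.0022648*I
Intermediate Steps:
S(g) = 3 + g (S(g) = g + 3 = 3 + g)
((-354 + c(S(-11)))/(5457 + 5815) + 17799)/(√(-4286 + m) + 29625) = ((-354 - 122)/(5457 + 5815) + 17799)/(√(-4286 - 8185) + 29625) = (-476/11272 + 17799)/(√(-12471) + 29625) = (-476*1/11272 + 17799)/(I*√12471 + 29625) = (-119/2818 + 17799)/(29625 + I*√12471) = 50157463/(2818*(29625 + I*√12471))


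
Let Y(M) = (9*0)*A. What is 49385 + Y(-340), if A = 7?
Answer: 49385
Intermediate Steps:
Y(M) = 0 (Y(M) = (9*0)*7 = 0*7 = 0)
49385 + Y(-340) = 49385 + 0 = 49385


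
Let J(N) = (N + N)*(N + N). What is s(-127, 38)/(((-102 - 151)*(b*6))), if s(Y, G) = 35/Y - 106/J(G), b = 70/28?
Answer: 3267/42179240 ≈ 7.7455e-5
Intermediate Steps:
J(N) = 4*N² (J(N) = (2*N)*(2*N) = 4*N²)
b = 5/2 (b = 70*(1/28) = 5/2 ≈ 2.5000)
s(Y, G) = 35/Y - 53/(2*G²) (s(Y, G) = 35/Y - 106*1/(4*G²) = 35/Y - 53/(2*G²))
s(-127, 38)/(((-102 - 151)*(b*6))) = (35/(-127) - 53/2/38²)/(((-102 - 151)*((5/2)*6))) = (35*(-1/127) - 53/2*1/1444)/((-253*15)) = (-35/127 - 53/2888)/(-3795) = -107811/366776*(-1/3795) = 3267/42179240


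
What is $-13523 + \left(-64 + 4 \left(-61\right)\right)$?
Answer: $-13831$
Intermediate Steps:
$-13523 + \left(-64 + 4 \left(-61\right)\right) = -13523 - 308 = -13831$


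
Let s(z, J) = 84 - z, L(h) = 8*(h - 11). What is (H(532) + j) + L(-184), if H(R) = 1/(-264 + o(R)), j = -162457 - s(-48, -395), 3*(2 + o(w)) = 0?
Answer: -43663635/266 ≈ -1.6415e+5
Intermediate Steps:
o(w) = -2 (o(w) = -2 + (⅓)*0 = -2 + 0 = -2)
L(h) = -88 + 8*h (L(h) = 8*(-11 + h) = -88 + 8*h)
j = -162589 (j = -162457 - (84 - 1*(-48)) = -162457 - (84 + 48) = -162457 - 1*132 = -162457 - 132 = -162589)
H(R) = -1/266 (H(R) = 1/(-264 - 2) = 1/(-266) = -1/266)
(H(532) + j) + L(-184) = (-1/266 - 162589) + (-88 + 8*(-184)) = -43248675/266 + (-88 - 1472) = -43248675/266 - 1560 = -43663635/266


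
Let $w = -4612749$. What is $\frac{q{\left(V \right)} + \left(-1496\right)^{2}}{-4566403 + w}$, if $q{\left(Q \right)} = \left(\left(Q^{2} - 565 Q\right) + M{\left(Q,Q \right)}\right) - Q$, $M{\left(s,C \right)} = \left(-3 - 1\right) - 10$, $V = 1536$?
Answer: $- \frac{1863961}{4589576} \approx -0.40613$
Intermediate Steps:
$M{\left(s,C \right)} = -14$ ($M{\left(s,C \right)} = -4 - 10 = -14$)
$q{\left(Q \right)} = -14 + Q^{2} - 566 Q$ ($q{\left(Q \right)} = \left(\left(Q^{2} - 565 Q\right) - 14\right) - Q = \left(-14 + Q^{2} - 565 Q\right) - Q = -14 + Q^{2} - 566 Q$)
$\frac{q{\left(V \right)} + \left(-1496\right)^{2}}{-4566403 + w} = \frac{\left(-14 + 1536^{2} - 869376\right) + \left(-1496\right)^{2}}{-4566403 - 4612749} = \frac{\left(-14 + 2359296 - 869376\right) + 2238016}{-9179152} = \left(1489906 + 2238016\right) \left(- \frac{1}{9179152}\right) = 3727922 \left(- \frac{1}{9179152}\right) = - \frac{1863961}{4589576}$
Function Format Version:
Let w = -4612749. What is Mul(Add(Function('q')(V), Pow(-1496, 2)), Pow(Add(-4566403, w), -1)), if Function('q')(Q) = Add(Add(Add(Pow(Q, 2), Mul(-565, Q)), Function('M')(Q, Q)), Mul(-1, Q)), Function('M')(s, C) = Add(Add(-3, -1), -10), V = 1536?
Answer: Rational(-1863961, 4589576) ≈ -0.40613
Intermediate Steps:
Function('M')(s, C) = -14 (Function('M')(s, C) = Add(-4, -10) = -14)
Function('q')(Q) = Add(-14, Pow(Q, 2), Mul(-566, Q)) (Function('q')(Q) = Add(Add(Add(Pow(Q, 2), Mul(-565, Q)), -14), Mul(-1, Q)) = Add(Add(-14, Pow(Q, 2), Mul(-565, Q)), Mul(-1, Q)) = Add(-14, Pow(Q, 2), Mul(-566, Q)))
Mul(Add(Function('q')(V), Pow(-1496, 2)), Pow(Add(-4566403, w), -1)) = Mul(Add(Add(-14, Pow(1536, 2), Mul(-566, 1536)), Pow(-1496, 2)), Pow(Add(-4566403, -4612749), -1)) = Mul(Add(Add(-14, 2359296, -869376), 2238016), Pow(-9179152, -1)) = Mul(Add(1489906, 2238016), Rational(-1, 9179152)) = Mul(3727922, Rational(-1, 9179152)) = Rational(-1863961, 4589576)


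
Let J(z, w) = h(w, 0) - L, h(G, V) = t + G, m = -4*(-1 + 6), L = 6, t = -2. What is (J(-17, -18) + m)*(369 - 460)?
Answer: 4186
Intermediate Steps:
m = -20 (m = -4*5 = -20)
h(G, V) = -2 + G
J(z, w) = -8 + w (J(z, w) = (-2 + w) - 1*6 = (-2 + w) - 6 = -8 + w)
(J(-17, -18) + m)*(369 - 460) = ((-8 - 18) - 20)*(369 - 460) = (-26 - 20)*(-91) = -46*(-91) = 4186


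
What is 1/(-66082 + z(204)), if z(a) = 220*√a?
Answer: -33041/2178478562 - 110*√51/1089239281 ≈ -1.5888e-5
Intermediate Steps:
1/(-66082 + z(204)) = 1/(-66082 + 220*√204) = 1/(-66082 + 220*(2*√51)) = 1/(-66082 + 440*√51)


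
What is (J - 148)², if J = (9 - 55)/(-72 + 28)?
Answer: 10452289/484 ≈ 21596.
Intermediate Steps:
J = 23/22 (J = -46/(-44) = -46*(-1/44) = 23/22 ≈ 1.0455)
(J - 148)² = (23/22 - 148)² = (-3233/22)² = 10452289/484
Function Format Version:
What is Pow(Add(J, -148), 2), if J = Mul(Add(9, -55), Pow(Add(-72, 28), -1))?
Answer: Rational(10452289, 484) ≈ 21596.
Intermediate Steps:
J = Rational(23, 22) (J = Mul(-46, Pow(-44, -1)) = Mul(-46, Rational(-1, 44)) = Rational(23, 22) ≈ 1.0455)
Pow(Add(J, -148), 2) = Pow(Add(Rational(23, 22), -148), 2) = Pow(Rational(-3233, 22), 2) = Rational(10452289, 484)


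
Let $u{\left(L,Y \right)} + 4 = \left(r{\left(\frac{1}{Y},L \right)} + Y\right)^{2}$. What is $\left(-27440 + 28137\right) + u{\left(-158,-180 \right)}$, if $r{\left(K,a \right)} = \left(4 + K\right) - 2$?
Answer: $\frac{1049078881}{32400} \approx 32379.0$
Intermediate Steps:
$r{\left(K,a \right)} = 2 + K$
$u{\left(L,Y \right)} = -4 + \left(2 + Y + \frac{1}{Y}\right)^{2}$ ($u{\left(L,Y \right)} = -4 + \left(\left(2 + \frac{1}{Y}\right) + Y\right)^{2} = -4 + \left(2 + Y + \frac{1}{Y}\right)^{2}$)
$\left(-27440 + 28137\right) + u{\left(-158,-180 \right)} = \left(-27440 + 28137\right) - \left(4 - \frac{\left(1 + \left(-180\right)^{2} + 2 \left(-180\right)\right)^{2}}{32400}\right) = 697 - \left(4 - \frac{\left(1 + 32400 - 360\right)^{2}}{32400}\right) = 697 - \left(4 - \frac{32041^{2}}{32400}\right) = 697 + \left(-4 + \frac{1}{32400} \cdot 1026625681\right) = 697 + \left(-4 + \frac{1026625681}{32400}\right) = 697 + \frac{1026496081}{32400} = \frac{1049078881}{32400}$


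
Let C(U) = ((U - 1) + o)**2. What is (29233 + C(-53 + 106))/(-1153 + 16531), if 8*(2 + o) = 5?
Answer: 2034937/984192 ≈ 2.0676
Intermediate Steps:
o = -11/8 (o = -2 + (1/8)*5 = -2 + 5/8 = -11/8 ≈ -1.3750)
C(U) = (-19/8 + U)**2 (C(U) = ((U - 1) - 11/8)**2 = ((-1 + U) - 11/8)**2 = (-19/8 + U)**2)
(29233 + C(-53 + 106))/(-1153 + 16531) = (29233 + (-19 + 8*(-53 + 106))**2/64)/(-1153 + 16531) = (29233 + (-19 + 8*53)**2/64)/15378 = (29233 + (-19 + 424)**2/64)*(1/15378) = (29233 + (1/64)*405**2)*(1/15378) = (29233 + (1/64)*164025)*(1/15378) = (29233 + 164025/64)*(1/15378) = (2034937/64)*(1/15378) = 2034937/984192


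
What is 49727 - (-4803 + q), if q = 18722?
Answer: 35808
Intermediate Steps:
49727 - (-4803 + q) = 49727 - (-4803 + 18722) = 49727 - 1*13919 = 49727 - 13919 = 35808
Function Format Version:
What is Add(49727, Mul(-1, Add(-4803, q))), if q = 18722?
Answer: 35808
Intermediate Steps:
Add(49727, Mul(-1, Add(-4803, q))) = Add(49727, Mul(-1, Add(-4803, 18722))) = Add(49727, Mul(-1, 13919)) = Add(49727, -13919) = 35808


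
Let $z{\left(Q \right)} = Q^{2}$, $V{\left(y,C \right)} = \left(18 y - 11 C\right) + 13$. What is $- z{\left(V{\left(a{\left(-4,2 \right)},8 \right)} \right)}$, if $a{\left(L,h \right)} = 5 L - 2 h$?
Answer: $-257049$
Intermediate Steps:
$a{\left(L,h \right)} = - 2 h + 5 L$
$V{\left(y,C \right)} = 13 - 11 C + 18 y$ ($V{\left(y,C \right)} = \left(- 11 C + 18 y\right) + 13 = 13 - 11 C + 18 y$)
$- z{\left(V{\left(a{\left(-4,2 \right)},8 \right)} \right)} = - \left(13 - 88 + 18 \left(\left(-2\right) 2 + 5 \left(-4\right)\right)\right)^{2} = - \left(13 - 88 + 18 \left(-4 - 20\right)\right)^{2} = - \left(13 - 88 + 18 \left(-24\right)\right)^{2} = - \left(13 - 88 - 432\right)^{2} = - \left(-507\right)^{2} = \left(-1\right) 257049 = -257049$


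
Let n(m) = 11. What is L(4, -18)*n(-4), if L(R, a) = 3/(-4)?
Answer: -33/4 ≈ -8.2500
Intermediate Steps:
L(R, a) = -3/4 (L(R, a) = 3*(-1/4) = -3/4)
L(4, -18)*n(-4) = -3/4*11 = -33/4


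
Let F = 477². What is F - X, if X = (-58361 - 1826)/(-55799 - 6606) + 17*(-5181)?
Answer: 19695332243/62405 ≈ 3.1561e+5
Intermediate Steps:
F = 227529
X = -5496384998/62405 (X = -60187/(-62405) - 88077 = -60187*(-1/62405) - 88077 = 60187/62405 - 88077 = -5496384998/62405 ≈ -88076.)
F - X = 227529 - 1*(-5496384998/62405) = 227529 + 5496384998/62405 = 19695332243/62405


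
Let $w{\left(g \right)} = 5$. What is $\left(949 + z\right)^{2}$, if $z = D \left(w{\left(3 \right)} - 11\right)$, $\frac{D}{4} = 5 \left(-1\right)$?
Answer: $1142761$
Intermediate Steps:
$D = -20$ ($D = 4 \cdot 5 \left(-1\right) = 4 \left(-5\right) = -20$)
$z = 120$ ($z = - 20 \left(5 - 11\right) = \left(-20\right) \left(-6\right) = 120$)
$\left(949 + z\right)^{2} = \left(949 + 120\right)^{2} = 1069^{2} = 1142761$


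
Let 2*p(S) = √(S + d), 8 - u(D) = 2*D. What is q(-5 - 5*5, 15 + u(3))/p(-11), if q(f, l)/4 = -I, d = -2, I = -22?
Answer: -176*I*√13/13 ≈ -48.814*I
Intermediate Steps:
u(D) = 8 - 2*D
q(f, l) = 88 (q(f, l) = 4*(-1*(-22)) = 4*22 = 88)
p(S) = √(-2 + S)/2 (p(S) = √(S - 2)/2 = √(-2 + S)/2)
q(-5 - 5*5, 15 + u(3))/p(-11) = 88/((√(-2 - 11)/2)) = 88/((√(-13)/2)) = 88/(((I*√13)/2)) = 88/((I*√13/2)) = 88*(-2*I*√13/13) = -176*I*√13/13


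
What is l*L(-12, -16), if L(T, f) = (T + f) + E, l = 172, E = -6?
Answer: -5848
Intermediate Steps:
L(T, f) = -6 + T + f (L(T, f) = (T + f) - 6 = -6 + T + f)
l*L(-12, -16) = 172*(-6 - 12 - 16) = 172*(-34) = -5848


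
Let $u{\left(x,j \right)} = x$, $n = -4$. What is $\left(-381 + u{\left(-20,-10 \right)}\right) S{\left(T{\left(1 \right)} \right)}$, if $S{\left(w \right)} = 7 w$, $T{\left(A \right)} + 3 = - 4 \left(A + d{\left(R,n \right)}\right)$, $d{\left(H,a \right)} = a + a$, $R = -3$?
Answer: $-70175$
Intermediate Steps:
$d{\left(H,a \right)} = 2 a$
$T{\left(A \right)} = 29 - 4 A$ ($T{\left(A \right)} = -3 - 4 \left(A + 2 \left(-4\right)\right) = -3 - 4 \left(A - 8\right) = -3 - 4 \left(-8 + A\right) = -3 - \left(-32 + 4 A\right) = 29 - 4 A$)
$\left(-381 + u{\left(-20,-10 \right)}\right) S{\left(T{\left(1 \right)} \right)} = \left(-381 - 20\right) 7 \left(29 - 4\right) = - 401 \cdot 7 \left(29 - 4\right) = - 401 \cdot 7 \cdot 25 = \left(-401\right) 175 = -70175$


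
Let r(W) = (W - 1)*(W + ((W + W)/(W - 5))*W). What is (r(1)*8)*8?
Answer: 0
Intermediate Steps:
r(W) = (-1 + W)*(W + 2*W²/(-5 + W)) (r(W) = (-1 + W)*(W + ((2*W)/(-5 + W))*W) = (-1 + W)*(W + (2*W/(-5 + W))*W) = (-1 + W)*(W + 2*W²/(-5 + W)))
(r(1)*8)*8 = ((1*(5 - 8*1 + 3*1²)/(-5 + 1))*8)*8 = ((1*(5 - 8 + 3*1)/(-4))*8)*8 = ((1*(-¼)*(5 - 8 + 3))*8)*8 = ((1*(-¼)*0)*8)*8 = (0*8)*8 = 0*8 = 0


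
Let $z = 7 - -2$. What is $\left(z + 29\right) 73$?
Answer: $2774$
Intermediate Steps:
$z = 9$ ($z = 7 + 2 = 9$)
$\left(z + 29\right) 73 = \left(9 + 29\right) 73 = 38 \cdot 73 = 2774$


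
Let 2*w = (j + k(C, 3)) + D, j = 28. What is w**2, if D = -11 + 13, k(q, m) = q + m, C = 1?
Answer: 289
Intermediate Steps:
k(q, m) = m + q
D = 2
w = 17 (w = ((28 + (3 + 1)) + 2)/2 = ((28 + 4) + 2)/2 = (32 + 2)/2 = (1/2)*34 = 17)
w**2 = 17**2 = 289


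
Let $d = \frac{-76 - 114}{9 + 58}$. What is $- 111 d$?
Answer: $\frac{21090}{67} \approx 314.78$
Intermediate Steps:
$d = - \frac{190}{67} \approx -2.8358$
$- 111 d = \left(-111\right) \left(- \frac{190}{67}\right) = \frac{21090}{67}$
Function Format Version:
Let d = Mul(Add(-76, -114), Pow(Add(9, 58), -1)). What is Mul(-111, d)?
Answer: Rational(21090, 67) ≈ 314.78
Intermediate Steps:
d = Rational(-190, 67) (d = Mul(-190, Pow(67, -1)) = Mul(-190, Rational(1, 67)) = Rational(-190, 67) ≈ -2.8358)
Mul(-111, d) = Mul(-111, Rational(-190, 67)) = Rational(21090, 67)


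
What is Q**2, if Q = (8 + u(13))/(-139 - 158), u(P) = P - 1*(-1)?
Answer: 4/729 ≈ 0.0054870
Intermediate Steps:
u(P) = 1 + P (u(P) = P + 1 = 1 + P)
Q = -2/27 (Q = (8 + (1 + 13))/(-139 - 158) = (8 + 14)/(-297) = 22*(-1/297) = -2/27 ≈ -0.074074)
Q**2 = (-2/27)**2 = 4/729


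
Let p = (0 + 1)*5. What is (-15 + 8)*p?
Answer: -35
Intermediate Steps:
p = 5 (p = 1*5 = 5)
(-15 + 8)*p = (-15 + 8)*5 = -7*5 = -35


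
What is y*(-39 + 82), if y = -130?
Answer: -5590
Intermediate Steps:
y*(-39 + 82) = -130*(-39 + 82) = -130*43 = -5590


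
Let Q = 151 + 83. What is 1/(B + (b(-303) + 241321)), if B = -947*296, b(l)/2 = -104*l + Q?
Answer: 1/24501 ≈ 4.0815e-5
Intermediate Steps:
Q = 234
b(l) = 468 - 208*l (b(l) = 2*(-104*l + 234) = 2*(234 - 104*l) = 468 - 208*l)
B = -280312
1/(B + (b(-303) + 241321)) = 1/(-280312 + ((468 - 208*(-303)) + 241321)) = 1/(-280312 + ((468 + 63024) + 241321)) = 1/(-280312 + (63492 + 241321)) = 1/(-280312 + 304813) = 1/24501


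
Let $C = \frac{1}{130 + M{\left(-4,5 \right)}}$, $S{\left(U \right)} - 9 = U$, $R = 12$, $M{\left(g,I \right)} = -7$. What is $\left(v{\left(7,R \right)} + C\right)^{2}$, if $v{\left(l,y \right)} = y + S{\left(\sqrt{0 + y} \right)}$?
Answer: $\frac{6858604}{15129} + \frac{10336 \sqrt{3}}{123} \approx 598.89$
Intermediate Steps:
$S{\left(U \right)} = 9 + U$
$C = \frac{1}{123}$ ($C = \frac{1}{130 - 7} = \frac{1}{123} \approx 0.0081301$)
$v{\left(l,y \right)} = 9 + y + \sqrt{y}$ ($v{\left(l,y \right)} = y + \left(9 + \sqrt{0 + y}\right) = y + \left(9 + \sqrt{y}\right) = 9 + y + \sqrt{y}$)
$\left(v{\left(7,R \right)} + C\right)^{2} = \left(\left(9 + 12 + \sqrt{12}\right) + \frac{1}{123}\right)^{2} = \left(\left(9 + 12 + 2 \sqrt{3}\right) + \frac{1}{123}\right)^{2} = \left(\left(21 + 2 \sqrt{3}\right) + \frac{1}{123}\right)^{2} = \left(\frac{2584}{123} + 2 \sqrt{3}\right)^{2}$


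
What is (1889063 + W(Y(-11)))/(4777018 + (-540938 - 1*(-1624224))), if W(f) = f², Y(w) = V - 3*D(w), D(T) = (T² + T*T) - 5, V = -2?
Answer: 299679/732538 ≈ 0.40910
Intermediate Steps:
D(T) = -5 + 2*T² (D(T) = (T² + T²) - 5 = 2*T² - 5 = -5 + 2*T²)
Y(w) = 13 - 6*w² (Y(w) = -2 - 3*(-5 + 2*w²) = -2 + (15 - 6*w²) = 13 - 6*w²)
(1889063 + W(Y(-11)))/(4777018 + (-540938 - 1*(-1624224))) = (1889063 + (13 - 6*(-11)²)²)/(4777018 + (-540938 - 1*(-1624224))) = (1889063 + (13 - 6*121)²)/(4777018 + (-540938 + 1624224)) = (1889063 + (13 - 726)²)/(4777018 + 1083286) = (1889063 + (-713)²)/5860304 = (1889063 + 508369)*(1/5860304) = 2397432*(1/5860304) = 299679/732538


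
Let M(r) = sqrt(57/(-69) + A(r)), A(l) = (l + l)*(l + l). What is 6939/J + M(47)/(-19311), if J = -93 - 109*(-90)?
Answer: 2313/3239 - sqrt(4673807)/444153 ≈ 0.70924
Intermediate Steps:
A(l) = 4*l**2 (A(l) = (2*l)*(2*l) = 4*l**2)
M(r) = sqrt(-19/23 + 4*r**2) (M(r) = sqrt(57/(-69) + 4*r**2) = sqrt(57*(-1/69) + 4*r**2) = sqrt(-19/23 + 4*r**2))
J = 9717 (J = -93 + 9810 = 9717)
6939/J + M(47)/(-19311) = 6939/9717 + (sqrt(-437 + 2116*47**2)/23)/(-19311) = 6939*(1/9717) + (sqrt(-437 + 2116*2209)/23)*(-1/19311) = 2313/3239 + (sqrt(-437 + 4674244)/23)*(-1/19311) = 2313/3239 + (sqrt(4673807)/23)*(-1/19311) = 2313/3239 - sqrt(4673807)/444153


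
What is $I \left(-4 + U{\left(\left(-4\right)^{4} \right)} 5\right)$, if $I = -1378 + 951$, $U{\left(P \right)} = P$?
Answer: $-544852$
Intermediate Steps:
$I = -427$
$I \left(-4 + U{\left(\left(-4\right)^{4} \right)} 5\right) = - 427 \left(-4 + \left(-4\right)^{4} \cdot 5\right) = - 427 \left(-4 + 256 \cdot 5\right) = - 427 \left(-4 + 1280\right) = \left(-427\right) 1276 = -544852$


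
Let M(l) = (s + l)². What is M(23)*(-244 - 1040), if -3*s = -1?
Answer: -2097200/3 ≈ -6.9907e+5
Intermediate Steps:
s = ⅓ (s = -⅓*(-1) = ⅓ ≈ 0.33333)
M(l) = (⅓ + l)²
M(23)*(-244 - 1040) = ((1 + 3*23)²/9)*(-244 - 1040) = ((1 + 69)²/9)*(-1284) = ((⅑)*70²)*(-1284) = ((⅑)*4900)*(-1284) = (4900/9)*(-1284) = -2097200/3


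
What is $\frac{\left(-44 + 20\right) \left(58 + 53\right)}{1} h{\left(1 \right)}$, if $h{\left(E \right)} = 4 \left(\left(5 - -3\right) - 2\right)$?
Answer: $-63936$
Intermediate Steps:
$h{\left(E \right)} = 24$ ($h{\left(E \right)} = 4 \left(\left(5 + 3\right) - 2\right) = 4 \left(8 - 2\right) = 4 \cdot 6 = 24$)
$\frac{\left(-44 + 20\right) \left(58 + 53\right)}{1} h{\left(1 \right)} = \frac{\left(-44 + 20\right) \left(58 + 53\right)}{1} \cdot 24 = \left(-24\right) 111 \cdot 1 \cdot 24 = \left(-2664\right) 1 \cdot 24 = \left(-2664\right) 24 = -63936$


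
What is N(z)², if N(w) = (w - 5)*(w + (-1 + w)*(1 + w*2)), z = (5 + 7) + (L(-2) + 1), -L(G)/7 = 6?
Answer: 3266579716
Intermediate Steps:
L(G) = -42 (L(G) = -7*6 = -42)
z = -29 (z = (5 + 7) + (-42 + 1) = 12 - 41 = -29)
N(w) = (-5 + w)*(w + (1 + 2*w)*(-1 + w)) (N(w) = (-5 + w)*(w + (-1 + w)*(1 + 2*w)) = (-5 + w)*(w + (1 + 2*w)*(-1 + w)))
N(z)² = (5 - 1*(-29) - 10*(-29)² + 2*(-29)³)² = (5 + 29 - 10*841 + 2*(-24389))² = (5 + 29 - 8410 - 48778)² = (-57154)² = 3266579716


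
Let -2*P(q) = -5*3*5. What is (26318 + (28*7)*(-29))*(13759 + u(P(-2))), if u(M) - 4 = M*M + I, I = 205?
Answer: 634464549/2 ≈ 3.1723e+8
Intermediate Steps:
P(q) = 75/2 (P(q) = -(-5*3)*5/2 = -(-15)*5/2 = -1/2*(-75) = 75/2)
u(M) = 209 + M**2 (u(M) = 4 + (M*M + 205) = 4 + (M**2 + 205) = 4 + (205 + M**2) = 209 + M**2)
(26318 + (28*7)*(-29))*(13759 + u(P(-2))) = (26318 + (28*7)*(-29))*(13759 + (209 + (75/2)**2)) = (26318 + 196*(-29))*(13759 + (209 + 5625/4)) = (26318 - 5684)*(13759 + 6461/4) = 20634*(61497/4) = 634464549/2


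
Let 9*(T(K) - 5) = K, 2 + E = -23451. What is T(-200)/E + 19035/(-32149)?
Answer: -4012867600/6785914473 ≈ -0.59135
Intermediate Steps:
E = -23453 (E = -2 - 23451 = -23453)
T(K) = 5 + K/9
T(-200)/E + 19035/(-32149) = (5 + (1/9)*(-200))/(-23453) + 19035/(-32149) = (5 - 200/9)*(-1/23453) + 19035*(-1/32149) = -155/9*(-1/23453) - 19035/32149 = 155/211077 - 19035/32149 = -4012867600/6785914473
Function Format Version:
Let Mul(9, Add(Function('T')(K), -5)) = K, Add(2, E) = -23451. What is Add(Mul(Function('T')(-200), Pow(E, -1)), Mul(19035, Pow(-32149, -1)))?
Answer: Rational(-4012867600, 6785914473) ≈ -0.59135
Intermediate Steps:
E = -23453 (E = Add(-2, -23451) = -23453)
Function('T')(K) = Add(5, Mul(Rational(1, 9), K))
Add(Mul(Function('T')(-200), Pow(E, -1)), Mul(19035, Pow(-32149, -1))) = Add(Mul(Add(5, Mul(Rational(1, 9), -200)), Pow(-23453, -1)), Mul(19035, Pow(-32149, -1))) = Add(Mul(Add(5, Rational(-200, 9)), Rational(-1, 23453)), Mul(19035, Rational(-1, 32149))) = Add(Mul(Rational(-155, 9), Rational(-1, 23453)), Rational(-19035, 32149)) = Add(Rational(155, 211077), Rational(-19035, 32149)) = Rational(-4012867600, 6785914473)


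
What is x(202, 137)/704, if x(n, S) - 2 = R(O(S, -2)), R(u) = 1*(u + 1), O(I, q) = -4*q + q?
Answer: 9/704 ≈ 0.012784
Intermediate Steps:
O(I, q) = -3*q
R(u) = 1 + u (R(u) = 1*(1 + u) = 1 + u)
x(n, S) = 9 (x(n, S) = 2 + (1 - 3*(-2)) = 2 + (1 + 6) = 2 + 7 = 9)
x(202, 137)/704 = 9/704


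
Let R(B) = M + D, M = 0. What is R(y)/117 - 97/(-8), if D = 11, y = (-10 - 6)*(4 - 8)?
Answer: 11437/936 ≈ 12.219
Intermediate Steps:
y = 64 (y = -16*(-4) = 64)
R(B) = 11 (R(B) = 0 + 11 = 11)
R(y)/117 - 97/(-8) = 11/117 - 97/(-8) = 11*(1/117) - 97*(-⅛) = 11/117 + 97/8 = 11437/936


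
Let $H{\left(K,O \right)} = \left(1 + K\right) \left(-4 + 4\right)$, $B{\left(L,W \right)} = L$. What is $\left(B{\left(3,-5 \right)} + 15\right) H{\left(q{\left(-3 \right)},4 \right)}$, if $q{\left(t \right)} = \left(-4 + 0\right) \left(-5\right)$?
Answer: $0$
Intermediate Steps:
$q{\left(t \right)} = 20$ ($q{\left(t \right)} = \left(-4\right) \left(-5\right) = 20$)
$H{\left(K,O \right)} = 0$ ($H{\left(K,O \right)} = \left(1 + K\right) 0 = 0$)
$\left(B{\left(3,-5 \right)} + 15\right) H{\left(q{\left(-3 \right)},4 \right)} = \left(3 + 15\right) 0 = 18 \cdot 0 = 0$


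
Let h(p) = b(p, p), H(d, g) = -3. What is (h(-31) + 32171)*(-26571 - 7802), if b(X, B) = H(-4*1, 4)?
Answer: -1105710664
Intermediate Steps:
b(X, B) = -3
h(p) = -3
(h(-31) + 32171)*(-26571 - 7802) = (-3 + 32171)*(-26571 - 7802) = 32168*(-34373) = -1105710664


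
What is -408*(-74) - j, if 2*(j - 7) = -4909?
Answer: 65279/2 ≈ 32640.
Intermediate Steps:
j = -4895/2 (j = 7 + (½)*(-4909) = 7 - 4909/2 = -4895/2 ≈ -2447.5)
-408*(-74) - j = -408*(-74) - 1*(-4895/2) = 30192 + 4895/2 = 65279/2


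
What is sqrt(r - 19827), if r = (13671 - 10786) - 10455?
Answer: I*sqrt(27397) ≈ 165.52*I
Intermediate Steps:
r = -7570 (r = 2885 - 10455 = -7570)
sqrt(r - 19827) = sqrt(-7570 - 19827) = sqrt(-27397) = I*sqrt(27397)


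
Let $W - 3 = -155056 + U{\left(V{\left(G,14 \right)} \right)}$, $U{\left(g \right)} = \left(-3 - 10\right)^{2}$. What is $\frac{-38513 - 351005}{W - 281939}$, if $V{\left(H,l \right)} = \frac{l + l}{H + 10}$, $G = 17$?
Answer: $\frac{389518}{436823} \approx 0.89171$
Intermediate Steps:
$V{\left(H,l \right)} = \frac{2 l}{10 + H}$
$U{\left(g \right)} = 169$ ($U{\left(g \right)} = \left(-13\right)^{2} = 169$)
$W = -154884$ ($W = 3 + \left(-155056 + 169\right) = 3 - 154887 = -154884$)
$\frac{-38513 - 351005}{W - 281939} = \frac{-38513 - 351005}{-154884 - 281939} = - \frac{389518}{-436823} = \left(-389518\right) \left(- \frac{1}{436823}\right) = \frac{389518}{436823}$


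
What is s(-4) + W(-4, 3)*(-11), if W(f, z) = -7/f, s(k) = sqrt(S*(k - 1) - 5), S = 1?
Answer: -77/4 + I*sqrt(10) ≈ -19.25 + 3.1623*I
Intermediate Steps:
s(k) = sqrt(-6 + k) (s(k) = sqrt(1*(k - 1) - 5) = sqrt(1*(-1 + k) - 5) = sqrt((-1 + k) - 5) = sqrt(-6 + k))
s(-4) + W(-4, 3)*(-11) = sqrt(-6 - 4) - 7/(-4)*(-11) = sqrt(-10) - 7*(-1/4)*(-11) = I*sqrt(10) + (7/4)*(-11) = I*sqrt(10) - 77/4 = -77/4 + I*sqrt(10)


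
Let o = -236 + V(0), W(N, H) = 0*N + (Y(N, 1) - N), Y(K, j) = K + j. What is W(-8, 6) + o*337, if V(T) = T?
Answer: -79531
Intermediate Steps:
W(N, H) = 1 (W(N, H) = 0*N + ((N + 1) - N) = 0 + ((1 + N) - N) = 0 + 1 = 1)
o = -236 (o = -236 + 0 = -236)
W(-8, 6) + o*337 = 1 - 236*337 = 1 - 79532 = -79531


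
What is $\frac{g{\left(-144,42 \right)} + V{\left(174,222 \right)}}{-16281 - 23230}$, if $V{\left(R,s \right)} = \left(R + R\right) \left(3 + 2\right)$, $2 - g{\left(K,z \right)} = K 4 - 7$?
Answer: $- \frac{2325}{39511} \approx -0.058844$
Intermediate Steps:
$g{\left(K,z \right)} = 9 - 4 K$ ($g{\left(K,z \right)} = 2 - \left(K 4 - 7\right) = 2 - \left(4 K - 7\right) = 2 - \left(-7 + 4 K\right) = 9 - 4 K$)
$V{\left(R,s \right)} = 10 R$ ($V{\left(R,s \right)} = 2 R 5 = 10 R$)
$\frac{g{\left(-144,42 \right)} + V{\left(174,222 \right)}}{-16281 - 23230} = \frac{\left(9 - -576\right) + 10 \cdot 174}{-16281 - 23230} = \frac{\left(9 + 576\right) + 1740}{-39511} = \left(585 + 1740\right) \left(- \frac{1}{39511}\right) = 2325 \left(- \frac{1}{39511}\right) = - \frac{2325}{39511}$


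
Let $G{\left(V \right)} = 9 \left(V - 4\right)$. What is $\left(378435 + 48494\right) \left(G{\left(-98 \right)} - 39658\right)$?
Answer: $-17323071104$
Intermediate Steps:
$G{\left(V \right)} = -36 + 9 V$ ($G{\left(V \right)} = 9 \left(-4 + V\right) = -36 + 9 V$)
$\left(378435 + 48494\right) \left(G{\left(-98 \right)} - 39658\right) = \left(378435 + 48494\right) \left(\left(-36 + 9 \left(-98\right)\right) - 39658\right) = 426929 \left(\left(-36 - 882\right) - 39658\right) = 426929 \left(-918 - 39658\right) = 426929 \left(-40576\right) = -17323071104$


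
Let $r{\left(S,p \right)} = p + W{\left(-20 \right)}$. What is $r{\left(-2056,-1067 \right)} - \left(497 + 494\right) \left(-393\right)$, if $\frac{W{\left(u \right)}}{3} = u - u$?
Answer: $388396$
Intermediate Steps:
$W{\left(u \right)} = 0$ ($W{\left(u \right)} = 3 \left(u - u\right) = 3 \cdot 0 = 0$)
$r{\left(S,p \right)} = p$ ($r{\left(S,p \right)} = p + 0 = p$)
$r{\left(-2056,-1067 \right)} - \left(497 + 494\right) \left(-393\right) = -1067 - \left(497 + 494\right) \left(-393\right) = -1067 - 991 \left(-393\right) = -1067 - -389463 = -1067 + 389463 = 388396$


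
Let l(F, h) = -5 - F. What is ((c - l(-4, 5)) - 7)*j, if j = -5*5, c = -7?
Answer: 325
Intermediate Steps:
j = -25
((c - l(-4, 5)) - 7)*j = ((-7 - (-5 - 1*(-4))) - 7)*(-25) = ((-7 - (-5 + 4)) - 7)*(-25) = ((-7 - 1*(-1)) - 7)*(-25) = ((-7 + 1) - 7)*(-25) = (-6 - 7)*(-25) = -13*(-25) = 325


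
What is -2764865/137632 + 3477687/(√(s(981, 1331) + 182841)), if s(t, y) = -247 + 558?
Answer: -2764865/137632 + 3477687*√11447/45788 ≈ 8106.1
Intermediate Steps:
s(t, y) = 311
-2764865/137632 + 3477687/(√(s(981, 1331) + 182841)) = -2764865/137632 + 3477687/(√(311 + 182841)) = -2764865*1/137632 + 3477687/(√183152) = -2764865/137632 + 3477687/((4*√11447)) = -2764865/137632 + 3477687*(√11447/45788) = -2764865/137632 + 3477687*√11447/45788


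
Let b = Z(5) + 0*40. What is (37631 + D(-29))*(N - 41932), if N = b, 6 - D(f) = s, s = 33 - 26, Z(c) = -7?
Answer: -1578164570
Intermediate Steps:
s = 7
D(f) = -1 (D(f) = 6 - 1*7 = 6 - 7 = -1)
b = -7 (b = -7 + 0*40 = -7 + 0 = -7)
N = -7
(37631 + D(-29))*(N - 41932) = (37631 - 1)*(-7 - 41932) = 37630*(-41939) = -1578164570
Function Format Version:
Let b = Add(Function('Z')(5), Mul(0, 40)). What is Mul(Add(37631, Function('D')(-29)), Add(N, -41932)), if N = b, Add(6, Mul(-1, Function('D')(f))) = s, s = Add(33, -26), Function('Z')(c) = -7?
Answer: -1578164570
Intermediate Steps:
s = 7
Function('D')(f) = -1 (Function('D')(f) = Add(6, Mul(-1, 7)) = Add(6, -7) = -1)
b = -7 (b = Add(-7, Mul(0, 40)) = Add(-7, 0) = -7)
N = -7
Mul(Add(37631, Function('D')(-29)), Add(N, -41932)) = Mul(Add(37631, -1), Add(-7, -41932)) = Mul(37630, -41939) = -1578164570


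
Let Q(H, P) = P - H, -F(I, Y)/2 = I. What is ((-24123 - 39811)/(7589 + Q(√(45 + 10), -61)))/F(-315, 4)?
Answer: -240647576/17851279635 - 31967*√55/17851279635 ≈ -0.013494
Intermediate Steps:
F(I, Y) = -2*I
((-24123 - 39811)/(7589 + Q(√(45 + 10), -61)))/F(-315, 4) = ((-24123 - 39811)/(7589 + (-61 - √(45 + 10))))/((-2*(-315))) = -63934/(7589 + (-61 - √55))/630 = -63934/(7528 - √55)*(1/630) = -31967/(315*(7528 - √55))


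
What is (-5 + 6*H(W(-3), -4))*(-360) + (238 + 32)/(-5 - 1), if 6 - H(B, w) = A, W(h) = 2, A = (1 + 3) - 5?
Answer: -13365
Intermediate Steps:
A = -1 (A = 4 - 5 = -1)
H(B, w) = 7 (H(B, w) = 6 - 1*(-1) = 6 + 1 = 7)
(-5 + 6*H(W(-3), -4))*(-360) + (238 + 32)/(-5 - 1) = (-5 + 6*7)*(-360) + (238 + 32)/(-5 - 1) = (-5 + 42)*(-360) + 270/(-6) = 37*(-360) + 270*(-⅙) = -13320 - 45 = -13365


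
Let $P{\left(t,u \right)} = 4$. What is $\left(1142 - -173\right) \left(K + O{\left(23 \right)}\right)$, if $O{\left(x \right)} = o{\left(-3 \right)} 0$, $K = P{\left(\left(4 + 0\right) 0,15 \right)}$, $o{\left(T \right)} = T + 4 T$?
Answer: $5260$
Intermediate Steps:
$o{\left(T \right)} = 5 T$
$K = 4$
$O{\left(x \right)} = 0$ ($O{\left(x \right)} = 5 \left(-3\right) 0 = \left(-15\right) 0 = 0$)
$\left(1142 - -173\right) \left(K + O{\left(23 \right)}\right) = \left(1142 - -173\right) \left(4 + 0\right) = \left(1142 + \left(192 - 19\right)\right) 4 = \left(1142 + 173\right) 4 = 1315 \cdot 4 = 5260$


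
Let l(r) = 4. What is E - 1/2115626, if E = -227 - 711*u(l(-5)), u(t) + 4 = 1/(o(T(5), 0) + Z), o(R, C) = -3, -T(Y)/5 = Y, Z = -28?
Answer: 180165037/68246 ≈ 2639.9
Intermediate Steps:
T(Y) = -5*Y
u(t) = -125/31 (u(t) = -4 + 1/(-3 - 28) = -4 + 1/(-31) = -4 - 1/31 = -125/31)
E = 81838/31 (E = -227 - 711*(-125/31) = -227 + 88875/31 = 81838/31 ≈ 2639.9)
E - 1/2115626 = 81838/31 - 1/2115626 = 180165037/68246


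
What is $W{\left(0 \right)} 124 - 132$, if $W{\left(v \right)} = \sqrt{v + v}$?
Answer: $-132$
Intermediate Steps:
$W{\left(v \right)} = \sqrt{2} \sqrt{v}$ ($W{\left(v \right)} = \sqrt{2 v} = \sqrt{2} \sqrt{v}$)
$W{\left(0 \right)} 124 - 132 = \sqrt{2} \sqrt{0} \cdot 124 - 132 = \sqrt{2} \cdot 0 \cdot 124 - 132 = 0 \cdot 124 - 132 = 0 - 132 = -132$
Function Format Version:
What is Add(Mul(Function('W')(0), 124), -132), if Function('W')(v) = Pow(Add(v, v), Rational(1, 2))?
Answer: -132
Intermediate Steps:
Function('W')(v) = Mul(Pow(2, Rational(1, 2)), Pow(v, Rational(1, 2))) (Function('W')(v) = Pow(Mul(2, v), Rational(1, 2)) = Mul(Pow(2, Rational(1, 2)), Pow(v, Rational(1, 2))))
Add(Mul(Function('W')(0), 124), -132) = Add(Mul(Mul(Pow(2, Rational(1, 2)), Pow(0, Rational(1, 2))), 124), -132) = Add(Mul(Mul(Pow(2, Rational(1, 2)), 0), 124), -132) = Add(Mul(0, 124), -132) = Add(0, -132) = -132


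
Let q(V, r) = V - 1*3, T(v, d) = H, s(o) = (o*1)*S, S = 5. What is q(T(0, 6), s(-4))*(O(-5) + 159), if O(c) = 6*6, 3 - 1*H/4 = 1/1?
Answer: 975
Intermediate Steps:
H = 8 (H = 12 - 4/1 = 12 - 4*1 = 12 - 4 = 8)
s(o) = 5*o (s(o) = (o*1)*5 = o*5 = 5*o)
T(v, d) = 8
O(c) = 36
q(V, r) = -3 + V (q(V, r) = V - 3 = -3 + V)
q(T(0, 6), s(-4))*(O(-5) + 159) = (-3 + 8)*(36 + 159) = 5*195 = 975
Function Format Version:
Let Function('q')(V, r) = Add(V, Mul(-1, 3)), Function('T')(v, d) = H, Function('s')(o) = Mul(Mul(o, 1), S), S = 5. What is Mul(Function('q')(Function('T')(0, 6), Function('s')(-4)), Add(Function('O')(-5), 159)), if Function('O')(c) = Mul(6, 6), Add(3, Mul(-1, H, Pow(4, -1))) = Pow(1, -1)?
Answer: 975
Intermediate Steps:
H = 8 (H = Add(12, Mul(-4, Pow(1, -1))) = Add(12, Mul(-4, 1)) = Add(12, -4) = 8)
Function('s')(o) = Mul(5, o) (Function('s')(o) = Mul(Mul(o, 1), 5) = Mul(o, 5) = Mul(5, o))
Function('T')(v, d) = 8
Function('O')(c) = 36
Function('q')(V, r) = Add(-3, V) (Function('q')(V, r) = Add(V, -3) = Add(-3, V))
Mul(Function('q')(Function('T')(0, 6), Function('s')(-4)), Add(Function('O')(-5), 159)) = Mul(Add(-3, 8), Add(36, 159)) = Mul(5, 195) = 975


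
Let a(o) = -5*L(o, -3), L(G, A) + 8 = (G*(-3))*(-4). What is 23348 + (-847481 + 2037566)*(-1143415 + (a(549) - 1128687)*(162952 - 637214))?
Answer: 655612388262615563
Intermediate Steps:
L(G, A) = -8 + 12*G (L(G, A) = -8 + (G*(-3))*(-4) = -8 - 3*G*(-4) = -8 + 12*G)
a(o) = 40 - 60*o (a(o) = -5*(-8 + 12*o) = 40 - 60*o)
23348 + (-847481 + 2037566)*(-1143415 + (a(549) - 1128687)*(162952 - 637214)) = 23348 + (-847481 + 2037566)*(-1143415 + ((40 - 60*549) - 1128687)*(162952 - 637214)) = 23348 + 1190085*(-1143415 + ((40 - 32940) - 1128687)*(-474262)) = 23348 + 1190085*(-1143415 + (-32900 - 1128687)*(-474262)) = 23348 + 1190085*(-1143415 - 1161587*(-474262)) = 23348 + 1190085*(-1143415 + 550896573794) = 23348 + 1190085*550895430379 = 23348 + 655612388262592215 = 655612388262615563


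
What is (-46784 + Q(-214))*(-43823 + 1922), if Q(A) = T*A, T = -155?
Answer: 570440214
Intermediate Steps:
Q(A) = -155*A
(-46784 + Q(-214))*(-43823 + 1922) = (-46784 - 155*(-214))*(-43823 + 1922) = (-46784 + 33170)*(-41901) = -13614*(-41901) = 570440214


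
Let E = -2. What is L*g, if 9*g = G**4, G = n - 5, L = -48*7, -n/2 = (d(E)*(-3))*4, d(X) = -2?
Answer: -883733872/3 ≈ -2.9458e+8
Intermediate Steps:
n = -48 (n = -2*(-2*(-3))*4 = -12*4 = -2*24 = -48)
L = -336
G = -53 (G = -48 - 5 = -53)
g = 7890481/9 (g = (1/9)*(-53)**4 = (1/9)*7890481 = 7890481/9 ≈ 8.7672e+5)
L*g = -336*7890481/9 = -883733872/3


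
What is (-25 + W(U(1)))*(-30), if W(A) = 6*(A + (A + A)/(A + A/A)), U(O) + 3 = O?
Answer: 390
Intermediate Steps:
U(O) = -3 + O
W(A) = 6*A + 12*A/(1 + A) (W(A) = 6*(A + (2*A)/(A + 1)) = 6*(A + (2*A)/(1 + A)) = 6*(A + 2*A/(1 + A)) = 6*A + 12*A/(1 + A))
(-25 + W(U(1)))*(-30) = (-25 + 6*(-3 + 1)*(3 + (-3 + 1))/(1 + (-3 + 1)))*(-30) = (-25 + 6*(-2)*(3 - 2)/(1 - 2))*(-30) = (-25 + 6*(-2)*1/(-1))*(-30) = (-25 + 6*(-2)*(-1)*1)*(-30) = (-25 + 12)*(-30) = -13*(-30) = 390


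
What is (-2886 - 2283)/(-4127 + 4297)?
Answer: -5169/170 ≈ -30.406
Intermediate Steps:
(-2886 - 2283)/(-4127 + 4297) = -5169/170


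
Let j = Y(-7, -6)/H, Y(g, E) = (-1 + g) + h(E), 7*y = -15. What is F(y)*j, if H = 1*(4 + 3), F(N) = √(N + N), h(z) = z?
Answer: -2*I*√210/7 ≈ -4.1404*I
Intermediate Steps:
y = -15/7 (y = (⅐)*(-15) = -15/7 ≈ -2.1429)
F(N) = √2*√N (F(N) = √(2*N) = √2*√N)
Y(g, E) = -1 + E + g (Y(g, E) = (-1 + g) + E = -1 + E + g)
H = 7 (H = 1*7 = 7)
j = -2 (j = (-1 - 6 - 7)/7 = -14*⅐ = -2)
F(y)*j = (√2*√(-15/7))*(-2) = (√2*(I*√105/7))*(-2) = (I*√210/7)*(-2) = -2*I*√210/7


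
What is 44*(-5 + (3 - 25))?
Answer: -1188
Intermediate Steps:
44*(-5 + (3 - 25)) = 44*(-5 - 22) = 44*(-27) = -1188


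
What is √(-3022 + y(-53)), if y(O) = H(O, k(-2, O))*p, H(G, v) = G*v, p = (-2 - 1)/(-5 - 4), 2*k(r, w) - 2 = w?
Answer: I*√10286/2 ≈ 50.71*I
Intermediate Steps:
k(r, w) = 1 + w/2
p = ⅓ (p = -3/(-9) = -3*(-⅑) = ⅓ ≈ 0.33333)
y(O) = O*(1 + O/2)/3 (y(O) = (O*(1 + O/2))*(⅓) = O*(1 + O/2)/3)
√(-3022 + y(-53)) = √(-3022 + (⅙)*(-53)*(2 - 53)) = √(-3022 + (⅙)*(-53)*(-51)) = √(-3022 + 901/2) = √(-5143/2) = I*√10286/2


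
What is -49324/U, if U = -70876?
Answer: 12331/17719 ≈ 0.69592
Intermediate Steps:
-49324/U = -49324/(-70876) = -49324*(-1/70876) = 12331/17719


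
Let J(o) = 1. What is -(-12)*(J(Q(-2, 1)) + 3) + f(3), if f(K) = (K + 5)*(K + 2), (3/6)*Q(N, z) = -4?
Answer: 88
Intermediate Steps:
Q(N, z) = -8 (Q(N, z) = 2*(-4) = -8)
f(K) = (2 + K)*(5 + K) (f(K) = (5 + K)*(2 + K) = (2 + K)*(5 + K))
-(-12)*(J(Q(-2, 1)) + 3) + f(3) = -(-12)*(1 + 3) + (10 + 3² + 7*3) = -(-12)*4 + (10 + 9 + 21) = -4*(-12) + 40 = 48 + 40 = 88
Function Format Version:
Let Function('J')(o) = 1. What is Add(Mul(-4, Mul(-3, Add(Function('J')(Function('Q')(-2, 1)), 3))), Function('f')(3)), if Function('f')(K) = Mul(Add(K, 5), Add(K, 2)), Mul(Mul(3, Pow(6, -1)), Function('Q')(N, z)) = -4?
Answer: 88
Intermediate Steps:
Function('Q')(N, z) = -8 (Function('Q')(N, z) = Mul(2, -4) = -8)
Function('f')(K) = Mul(Add(2, K), Add(5, K)) (Function('f')(K) = Mul(Add(5, K), Add(2, K)) = Mul(Add(2, K), Add(5, K)))
Add(Mul(-4, Mul(-3, Add(Function('J')(Function('Q')(-2, 1)), 3))), Function('f')(3)) = Add(Mul(-4, Mul(-3, Add(1, 3))), Add(10, Pow(3, 2), Mul(7, 3))) = Add(Mul(-4, Mul(-3, 4)), Add(10, 9, 21)) = Add(Mul(-4, -12), 40) = Add(48, 40) = 88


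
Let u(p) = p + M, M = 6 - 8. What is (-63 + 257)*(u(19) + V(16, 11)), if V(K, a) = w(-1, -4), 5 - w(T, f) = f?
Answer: 5044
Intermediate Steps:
w(T, f) = 5 - f
M = -2
V(K, a) = 9 (V(K, a) = 5 - 1*(-4) = 5 + 4 = 9)
u(p) = -2 + p (u(p) = p - 2 = -2 + p)
(-63 + 257)*(u(19) + V(16, 11)) = (-63 + 257)*((-2 + 19) + 9) = 194*(17 + 9) = 194*26 = 5044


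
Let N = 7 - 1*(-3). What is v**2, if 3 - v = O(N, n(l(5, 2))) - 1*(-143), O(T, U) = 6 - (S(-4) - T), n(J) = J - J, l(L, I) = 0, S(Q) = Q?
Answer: 25600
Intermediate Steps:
n(J) = 0
N = 10 (N = 7 + 3 = 10)
O(T, U) = 10 + T (O(T, U) = 6 - (-4 - T) = 6 + (4 + T) = 10 + T)
v = -160 (v = 3 - ((10 + 10) - 1*(-143)) = 3 - (20 + 143) = 3 - 1*163 = 3 - 163 = -160)
v**2 = (-160)**2 = 25600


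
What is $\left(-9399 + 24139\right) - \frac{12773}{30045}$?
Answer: $\frac{442850527}{30045} \approx 14740.0$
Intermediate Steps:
$\left(-9399 + 24139\right) - \frac{12773}{30045} = 14740 - \frac{12773}{30045} = \frac{442850527}{30045}$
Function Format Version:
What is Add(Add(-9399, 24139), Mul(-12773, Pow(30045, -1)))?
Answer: Rational(442850527, 30045) ≈ 14740.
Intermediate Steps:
Add(Add(-9399, 24139), Mul(-12773, Pow(30045, -1))) = Add(14740, Mul(-12773, Rational(1, 30045))) = Add(14740, Rational(-12773, 30045)) = Rational(442850527, 30045)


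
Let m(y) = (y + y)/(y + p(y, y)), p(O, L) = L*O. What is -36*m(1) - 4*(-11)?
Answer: 8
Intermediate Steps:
m(y) = 2*y/(y + y**2) (m(y) = (y + y)/(y + y*y) = (2*y)/(y + y**2) = 2*y/(y + y**2))
-36*m(1) - 4*(-11) = -72/(1 + 1) - 4*(-11) = -72/2 + 44 = -36*1 + 44 = -36 + 44 = 8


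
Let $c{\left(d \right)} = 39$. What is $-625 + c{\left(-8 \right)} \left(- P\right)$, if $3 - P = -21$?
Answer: $-1561$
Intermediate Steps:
$P = 24$ ($P = 3 - -21 = 3 + 21 = 24$)
$-625 + c{\left(-8 \right)} \left(- P\right) = -625 + 39 \left(\left(-1\right) 24\right) = -625 + 39 \left(-24\right) = -625 - 936 = -1561$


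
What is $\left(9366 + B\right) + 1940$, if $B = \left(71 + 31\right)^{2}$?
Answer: $21710$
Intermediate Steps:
$B = 10404$ ($B = 102^{2} = 10404$)
$\left(9366 + B\right) + 1940 = \left(9366 + 10404\right) + 1940 = 19770 + 1940 = 21710$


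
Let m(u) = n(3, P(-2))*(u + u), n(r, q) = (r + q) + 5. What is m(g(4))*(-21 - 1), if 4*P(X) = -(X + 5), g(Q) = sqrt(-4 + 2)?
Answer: -319*I*sqrt(2) ≈ -451.13*I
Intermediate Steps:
g(Q) = I*sqrt(2) (g(Q) = sqrt(-2) = I*sqrt(2))
P(X) = -5/4 - X/4 (P(X) = (-(X + 5))/4 = (-(5 + X))/4 = (-5 - X)/4 = -5/4 - X/4)
n(r, q) = 5 + q + r (n(r, q) = (q + r) + 5 = 5 + q + r)
m(u) = 29*u/2 (m(u) = (5 + (-5/4 - 1/4*(-2)) + 3)*(u + u) = (5 + (-5/4 + 1/2) + 3)*(2*u) = (5 - 3/4 + 3)*(2*u) = 29*(2*u)/4 = 29*u/2)
m(g(4))*(-21 - 1) = (29*(I*sqrt(2))/2)*(-21 - 1) = (29*I*sqrt(2)/2)*(-22) = -319*I*sqrt(2)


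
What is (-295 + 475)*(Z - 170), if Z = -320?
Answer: -88200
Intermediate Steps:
(-295 + 475)*(Z - 170) = (-295 + 475)*(-320 - 170) = 180*(-490) = -88200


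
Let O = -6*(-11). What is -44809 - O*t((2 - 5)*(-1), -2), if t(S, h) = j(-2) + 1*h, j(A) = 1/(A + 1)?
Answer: -44611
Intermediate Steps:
j(A) = 1/(1 + A)
t(S, h) = -1 + h (t(S, h) = 1/(1 - 2) + 1*h = 1/(-1) + h = -1 + h)
O = 66
-44809 - O*t((2 - 5)*(-1), -2) = -44809 - 66*(-1 - 2) = -44809 - 66*(-3) = -44809 - 1*(-198) = -44809 + 198 = -44611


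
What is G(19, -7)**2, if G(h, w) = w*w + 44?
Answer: 8649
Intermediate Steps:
G(h, w) = 44 + w**2 (G(h, w) = w**2 + 44 = 44 + w**2)
G(19, -7)**2 = (44 + (-7)**2)**2 = (44 + 49)**2 = 93**2 = 8649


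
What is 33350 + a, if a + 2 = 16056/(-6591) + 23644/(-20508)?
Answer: 375592079441/11264019 ≈ 33344.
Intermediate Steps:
a = -62954209/11264019 (a = -2 + (16056/(-6591) + 23644/(-20508)) = -2 + (16056*(-1/6591) + 23644*(-1/20508)) = -2 + (-5352/2197 - 5911/5127) = -2 - 40426171/11264019 = -62954209/11264019 ≈ -5.5890)
33350 + a = 33350 - 62954209/11264019 = 375592079441/11264019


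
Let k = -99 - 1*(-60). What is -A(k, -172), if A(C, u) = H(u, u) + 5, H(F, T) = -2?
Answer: -3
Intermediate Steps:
k = -39 (k = -99 + 60 = -39)
A(C, u) = 3 (A(C, u) = -2 + 5 = 3)
-A(k, -172) = -1*3 = -3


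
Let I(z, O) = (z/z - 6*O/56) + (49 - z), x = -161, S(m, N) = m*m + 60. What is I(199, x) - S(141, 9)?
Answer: -80291/4 ≈ -20073.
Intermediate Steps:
S(m, N) = 60 + m² (S(m, N) = m² + 60 = 60 + m²)
I(z, O) = 50 - z - 3*O/28 (I(z, O) = (1 - 6*O*(1/56)) + (49 - z) = (1 - 3*O/28) + (49 - z) = 50 - z - 3*O/28)
I(199, x) - S(141, 9) = (50 - 1*199 - 3/28*(-161)) - (60 + 141²) = (50 - 199 + 69/4) - (60 + 19881) = -527/4 - 1*19941 = -527/4 - 19941 = -80291/4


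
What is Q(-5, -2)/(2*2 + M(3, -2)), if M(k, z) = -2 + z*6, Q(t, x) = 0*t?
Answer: 0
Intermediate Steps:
Q(t, x) = 0
M(k, z) = -2 + 6*z
Q(-5, -2)/(2*2 + M(3, -2)) = 0/(2*2 + (-2 + 6*(-2))) = 0/(4 + (-2 - 12)) = 0/(4 - 14) = 0/(-10) = 0*(-1/10) = 0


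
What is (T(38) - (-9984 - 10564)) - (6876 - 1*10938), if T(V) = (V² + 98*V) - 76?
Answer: 29702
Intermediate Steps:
T(V) = -76 + V² + 98*V
(T(38) - (-9984 - 10564)) - (6876 - 1*10938) = ((-76 + 38² + 98*38) - (-9984 - 10564)) - (6876 - 1*10938) = ((-76 + 1444 + 3724) - 1*(-20548)) - (6876 - 10938) = (5092 + 20548) - 1*(-4062) = 25640 + 4062 = 29702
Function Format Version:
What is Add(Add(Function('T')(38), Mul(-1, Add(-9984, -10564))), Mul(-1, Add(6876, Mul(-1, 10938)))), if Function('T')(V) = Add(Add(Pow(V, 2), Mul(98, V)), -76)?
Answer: 29702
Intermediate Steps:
Function('T')(V) = Add(-76, Pow(V, 2), Mul(98, V))
Add(Add(Function('T')(38), Mul(-1, Add(-9984, -10564))), Mul(-1, Add(6876, Mul(-1, 10938)))) = Add(Add(Add(-76, Pow(38, 2), Mul(98, 38)), Mul(-1, Add(-9984, -10564))), Mul(-1, Add(6876, Mul(-1, 10938)))) = Add(Add(Add(-76, 1444, 3724), Mul(-1, -20548)), Mul(-1, Add(6876, -10938))) = Add(Add(5092, 20548), Mul(-1, -4062)) = Add(25640, 4062) = 29702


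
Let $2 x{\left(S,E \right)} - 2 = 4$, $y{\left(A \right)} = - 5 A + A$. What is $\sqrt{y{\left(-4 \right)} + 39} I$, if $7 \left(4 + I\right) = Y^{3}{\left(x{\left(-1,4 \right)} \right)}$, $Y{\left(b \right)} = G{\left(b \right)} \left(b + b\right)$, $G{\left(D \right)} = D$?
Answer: $\frac{5804 \sqrt{55}}{7} \approx 6149.1$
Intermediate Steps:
$y{\left(A \right)} = - 4 A$
$x{\left(S,E \right)} = 3$ ($x{\left(S,E \right)} = 1 + \frac{1}{2} \cdot 4 = 1 + 2 = 3$)
$Y{\left(b \right)} = 2 b^{2}$ ($Y{\left(b \right)} = b \left(b + b\right) = b 2 b = 2 b^{2}$)
$I = \frac{5804}{7}$ ($I = -4 + \frac{\left(2 \cdot 3^{2}\right)^{3}}{7} = -4 + \frac{\left(2 \cdot 9\right)^{3}}{7} = -4 + \frac{18^{3}}{7} = -4 + \frac{1}{7} \cdot 5832 = -4 + \frac{5832}{7} = \frac{5804}{7} \approx 829.14$)
$\sqrt{y{\left(-4 \right)} + 39} I = \sqrt{\left(-4\right) \left(-4\right) + 39} \cdot \frac{5804}{7} = \sqrt{16 + 39} \cdot \frac{5804}{7} = \sqrt{55} \cdot \frac{5804}{7} = \frac{5804 \sqrt{55}}{7}$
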